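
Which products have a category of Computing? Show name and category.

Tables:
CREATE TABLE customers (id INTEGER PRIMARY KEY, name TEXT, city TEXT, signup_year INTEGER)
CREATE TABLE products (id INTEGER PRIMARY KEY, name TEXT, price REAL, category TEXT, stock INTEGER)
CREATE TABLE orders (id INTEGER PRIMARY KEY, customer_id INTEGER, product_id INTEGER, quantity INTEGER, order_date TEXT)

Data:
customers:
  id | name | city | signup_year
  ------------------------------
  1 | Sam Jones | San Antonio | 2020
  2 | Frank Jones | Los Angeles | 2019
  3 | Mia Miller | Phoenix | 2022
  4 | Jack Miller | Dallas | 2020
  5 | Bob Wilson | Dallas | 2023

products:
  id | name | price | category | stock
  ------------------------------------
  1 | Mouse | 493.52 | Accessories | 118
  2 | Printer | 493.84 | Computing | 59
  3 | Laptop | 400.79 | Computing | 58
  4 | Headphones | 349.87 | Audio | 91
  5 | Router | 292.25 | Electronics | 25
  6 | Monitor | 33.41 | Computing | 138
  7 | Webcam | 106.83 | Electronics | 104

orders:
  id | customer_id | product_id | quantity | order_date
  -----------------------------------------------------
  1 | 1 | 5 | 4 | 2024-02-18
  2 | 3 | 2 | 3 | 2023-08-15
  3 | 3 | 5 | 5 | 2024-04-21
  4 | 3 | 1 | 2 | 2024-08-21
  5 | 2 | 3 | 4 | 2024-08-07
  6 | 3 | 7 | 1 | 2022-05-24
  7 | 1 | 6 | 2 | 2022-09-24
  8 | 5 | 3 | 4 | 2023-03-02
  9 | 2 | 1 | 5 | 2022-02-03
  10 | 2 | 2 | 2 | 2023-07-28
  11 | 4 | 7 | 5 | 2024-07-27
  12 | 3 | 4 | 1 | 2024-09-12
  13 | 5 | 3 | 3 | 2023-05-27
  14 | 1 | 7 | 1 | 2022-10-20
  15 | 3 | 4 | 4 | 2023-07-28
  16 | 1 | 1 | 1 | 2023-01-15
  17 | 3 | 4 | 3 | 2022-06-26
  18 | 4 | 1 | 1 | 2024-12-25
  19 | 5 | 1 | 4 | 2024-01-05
SELECT name, category FROM products WHERE category = 'Computing'

Execution result:
name | category
Printer | Computing
Laptop | Computing
Monitor | Computing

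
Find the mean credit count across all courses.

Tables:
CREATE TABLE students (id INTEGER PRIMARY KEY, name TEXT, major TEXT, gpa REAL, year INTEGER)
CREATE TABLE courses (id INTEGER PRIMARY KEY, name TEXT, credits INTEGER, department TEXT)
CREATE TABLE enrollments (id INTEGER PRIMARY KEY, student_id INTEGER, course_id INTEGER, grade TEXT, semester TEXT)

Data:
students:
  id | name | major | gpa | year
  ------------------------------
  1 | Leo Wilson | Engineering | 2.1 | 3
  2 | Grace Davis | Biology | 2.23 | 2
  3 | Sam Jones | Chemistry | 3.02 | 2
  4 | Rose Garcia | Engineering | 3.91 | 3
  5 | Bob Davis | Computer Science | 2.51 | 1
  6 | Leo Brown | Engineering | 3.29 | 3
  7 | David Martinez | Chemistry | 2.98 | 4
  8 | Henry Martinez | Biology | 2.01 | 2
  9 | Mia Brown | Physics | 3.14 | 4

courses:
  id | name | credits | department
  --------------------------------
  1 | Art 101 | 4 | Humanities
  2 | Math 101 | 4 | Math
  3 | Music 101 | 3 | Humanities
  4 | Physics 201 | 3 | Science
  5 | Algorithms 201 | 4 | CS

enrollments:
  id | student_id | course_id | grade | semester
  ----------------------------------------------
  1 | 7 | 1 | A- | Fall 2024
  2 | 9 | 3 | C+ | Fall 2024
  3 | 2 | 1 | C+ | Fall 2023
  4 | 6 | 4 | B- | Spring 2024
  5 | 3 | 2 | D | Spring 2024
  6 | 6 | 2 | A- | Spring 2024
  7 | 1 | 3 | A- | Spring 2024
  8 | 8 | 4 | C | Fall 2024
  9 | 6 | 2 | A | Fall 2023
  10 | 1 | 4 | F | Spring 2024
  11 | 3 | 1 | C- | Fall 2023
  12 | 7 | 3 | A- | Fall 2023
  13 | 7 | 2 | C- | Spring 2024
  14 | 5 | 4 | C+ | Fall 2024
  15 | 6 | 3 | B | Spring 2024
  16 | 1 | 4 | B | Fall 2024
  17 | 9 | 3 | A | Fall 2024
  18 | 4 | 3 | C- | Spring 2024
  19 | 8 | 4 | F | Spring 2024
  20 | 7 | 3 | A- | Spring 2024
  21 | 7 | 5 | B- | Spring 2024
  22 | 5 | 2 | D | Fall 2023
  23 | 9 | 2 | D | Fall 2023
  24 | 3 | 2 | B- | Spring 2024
SELECT AVG(credits) FROM courses

Execution result:
3.60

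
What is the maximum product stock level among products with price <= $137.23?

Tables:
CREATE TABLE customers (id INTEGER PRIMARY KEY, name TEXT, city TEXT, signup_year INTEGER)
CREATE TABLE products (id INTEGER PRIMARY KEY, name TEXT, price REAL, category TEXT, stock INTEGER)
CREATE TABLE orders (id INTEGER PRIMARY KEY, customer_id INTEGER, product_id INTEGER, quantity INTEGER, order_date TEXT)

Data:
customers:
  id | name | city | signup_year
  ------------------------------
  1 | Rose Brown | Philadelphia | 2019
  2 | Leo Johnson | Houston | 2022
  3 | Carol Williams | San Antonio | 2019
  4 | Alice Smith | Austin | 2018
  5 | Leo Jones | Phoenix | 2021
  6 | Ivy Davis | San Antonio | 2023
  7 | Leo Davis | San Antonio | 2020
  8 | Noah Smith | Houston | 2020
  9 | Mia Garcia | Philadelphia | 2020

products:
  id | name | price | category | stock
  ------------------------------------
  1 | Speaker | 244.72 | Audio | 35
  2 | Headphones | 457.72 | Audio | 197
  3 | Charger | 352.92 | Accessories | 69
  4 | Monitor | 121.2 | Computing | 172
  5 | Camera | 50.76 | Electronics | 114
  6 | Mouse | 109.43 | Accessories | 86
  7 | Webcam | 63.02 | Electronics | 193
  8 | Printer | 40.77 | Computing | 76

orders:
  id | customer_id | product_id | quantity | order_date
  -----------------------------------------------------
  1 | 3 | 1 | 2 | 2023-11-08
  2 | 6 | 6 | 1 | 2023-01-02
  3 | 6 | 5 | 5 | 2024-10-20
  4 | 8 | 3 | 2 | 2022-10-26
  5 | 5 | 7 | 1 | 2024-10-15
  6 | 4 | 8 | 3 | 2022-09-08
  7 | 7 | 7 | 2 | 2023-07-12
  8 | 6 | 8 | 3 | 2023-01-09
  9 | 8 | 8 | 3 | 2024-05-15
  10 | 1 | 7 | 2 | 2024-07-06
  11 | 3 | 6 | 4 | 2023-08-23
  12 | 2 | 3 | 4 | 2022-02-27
SELECT MAX(stock) FROM products WHERE price <= 137.23

Execution result:
193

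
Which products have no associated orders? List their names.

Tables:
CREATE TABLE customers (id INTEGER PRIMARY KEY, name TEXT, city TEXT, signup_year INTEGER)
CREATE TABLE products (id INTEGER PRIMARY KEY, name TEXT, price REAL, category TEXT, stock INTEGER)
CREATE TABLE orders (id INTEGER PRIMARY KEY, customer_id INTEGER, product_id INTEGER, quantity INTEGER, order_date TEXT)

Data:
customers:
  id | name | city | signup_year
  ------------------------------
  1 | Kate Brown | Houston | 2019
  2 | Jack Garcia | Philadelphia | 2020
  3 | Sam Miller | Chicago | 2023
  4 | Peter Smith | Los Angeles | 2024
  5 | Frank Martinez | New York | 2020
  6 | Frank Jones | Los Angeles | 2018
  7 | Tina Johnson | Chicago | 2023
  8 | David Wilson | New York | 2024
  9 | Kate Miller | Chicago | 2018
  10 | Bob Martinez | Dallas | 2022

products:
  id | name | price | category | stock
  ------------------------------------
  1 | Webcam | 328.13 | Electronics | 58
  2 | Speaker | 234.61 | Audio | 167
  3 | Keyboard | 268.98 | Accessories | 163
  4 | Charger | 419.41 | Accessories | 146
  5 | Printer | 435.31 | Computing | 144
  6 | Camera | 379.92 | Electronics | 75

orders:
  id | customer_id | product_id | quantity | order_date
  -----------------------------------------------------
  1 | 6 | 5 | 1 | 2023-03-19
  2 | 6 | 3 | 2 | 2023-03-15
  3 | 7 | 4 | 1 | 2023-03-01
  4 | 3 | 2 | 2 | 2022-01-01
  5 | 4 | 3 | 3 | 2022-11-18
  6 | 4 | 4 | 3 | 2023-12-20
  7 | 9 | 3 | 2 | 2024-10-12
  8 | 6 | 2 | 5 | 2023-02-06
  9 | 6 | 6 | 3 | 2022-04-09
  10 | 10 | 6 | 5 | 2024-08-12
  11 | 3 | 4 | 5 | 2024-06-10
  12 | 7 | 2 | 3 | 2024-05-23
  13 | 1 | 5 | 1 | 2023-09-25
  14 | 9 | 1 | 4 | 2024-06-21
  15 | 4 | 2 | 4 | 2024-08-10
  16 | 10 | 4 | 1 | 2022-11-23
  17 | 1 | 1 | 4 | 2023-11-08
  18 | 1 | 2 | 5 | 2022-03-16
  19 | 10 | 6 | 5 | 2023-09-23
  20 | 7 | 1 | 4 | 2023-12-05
SELECT p.name FROM products p LEFT JOIN orders c ON c.product_id = p.id WHERE c.id IS NULL

Execution result:
(no rows)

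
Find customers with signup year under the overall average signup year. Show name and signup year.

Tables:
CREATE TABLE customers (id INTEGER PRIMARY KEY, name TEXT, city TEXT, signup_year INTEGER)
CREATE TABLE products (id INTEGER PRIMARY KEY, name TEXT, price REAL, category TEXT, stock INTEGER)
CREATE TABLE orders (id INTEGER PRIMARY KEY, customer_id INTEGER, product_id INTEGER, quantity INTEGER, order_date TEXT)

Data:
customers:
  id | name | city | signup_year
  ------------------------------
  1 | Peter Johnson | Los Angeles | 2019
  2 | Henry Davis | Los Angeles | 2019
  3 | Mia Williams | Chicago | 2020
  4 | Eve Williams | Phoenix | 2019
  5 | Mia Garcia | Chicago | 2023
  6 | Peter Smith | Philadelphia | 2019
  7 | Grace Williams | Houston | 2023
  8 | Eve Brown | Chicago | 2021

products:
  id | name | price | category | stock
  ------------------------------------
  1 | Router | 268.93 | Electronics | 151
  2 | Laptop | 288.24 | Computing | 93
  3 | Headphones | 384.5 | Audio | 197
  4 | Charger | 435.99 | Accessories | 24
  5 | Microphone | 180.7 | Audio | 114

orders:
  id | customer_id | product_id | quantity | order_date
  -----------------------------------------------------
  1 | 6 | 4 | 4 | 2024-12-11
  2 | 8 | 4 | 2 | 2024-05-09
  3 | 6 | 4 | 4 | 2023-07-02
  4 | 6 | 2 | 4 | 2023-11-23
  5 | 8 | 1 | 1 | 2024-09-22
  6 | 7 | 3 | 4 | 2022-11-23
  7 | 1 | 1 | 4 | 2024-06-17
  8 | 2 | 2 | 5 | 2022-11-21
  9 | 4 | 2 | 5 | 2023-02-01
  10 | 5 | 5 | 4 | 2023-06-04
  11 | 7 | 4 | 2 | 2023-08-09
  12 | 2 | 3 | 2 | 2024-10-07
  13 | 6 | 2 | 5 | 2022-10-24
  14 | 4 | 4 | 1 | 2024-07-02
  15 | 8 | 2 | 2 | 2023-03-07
SELECT name, signup_year FROM customers WHERE signup_year < (SELECT AVG(signup_year) FROM customers)

Execution result:
name | signup_year
Peter Johnson | 2019
Henry Davis | 2019
Mia Williams | 2020
Eve Williams | 2019
Peter Smith | 2019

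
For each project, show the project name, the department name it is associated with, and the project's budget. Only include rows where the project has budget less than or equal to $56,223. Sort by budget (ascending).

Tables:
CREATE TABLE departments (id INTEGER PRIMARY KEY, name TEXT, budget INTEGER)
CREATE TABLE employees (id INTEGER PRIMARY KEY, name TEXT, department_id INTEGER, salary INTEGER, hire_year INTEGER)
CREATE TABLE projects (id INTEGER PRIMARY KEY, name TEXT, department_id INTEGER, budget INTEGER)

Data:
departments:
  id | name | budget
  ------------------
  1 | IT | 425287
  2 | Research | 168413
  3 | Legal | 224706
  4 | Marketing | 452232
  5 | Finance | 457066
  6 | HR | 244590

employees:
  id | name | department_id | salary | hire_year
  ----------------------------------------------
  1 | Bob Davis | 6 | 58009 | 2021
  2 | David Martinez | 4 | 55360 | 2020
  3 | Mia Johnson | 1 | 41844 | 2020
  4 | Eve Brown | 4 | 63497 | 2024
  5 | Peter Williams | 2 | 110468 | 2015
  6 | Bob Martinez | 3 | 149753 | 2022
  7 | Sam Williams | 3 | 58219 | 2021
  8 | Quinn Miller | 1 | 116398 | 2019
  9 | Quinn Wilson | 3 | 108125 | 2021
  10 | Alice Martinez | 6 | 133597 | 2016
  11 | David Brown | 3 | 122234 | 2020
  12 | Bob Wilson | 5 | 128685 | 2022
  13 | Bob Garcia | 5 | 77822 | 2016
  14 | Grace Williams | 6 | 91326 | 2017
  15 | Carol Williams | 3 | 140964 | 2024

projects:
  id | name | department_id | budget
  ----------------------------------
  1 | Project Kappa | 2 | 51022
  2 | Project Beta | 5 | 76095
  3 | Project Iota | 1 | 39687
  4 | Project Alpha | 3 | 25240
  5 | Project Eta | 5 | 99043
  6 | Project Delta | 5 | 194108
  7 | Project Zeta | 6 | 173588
SELECT c.name, p.name AS department, c.budget FROM projects c JOIN departments p ON c.department_id = p.id WHERE c.budget <= 56223 ORDER BY c.budget ASC

Execution result:
name | department | budget
Project Alpha | Legal | 25240
Project Iota | IT | 39687
Project Kappa | Research | 51022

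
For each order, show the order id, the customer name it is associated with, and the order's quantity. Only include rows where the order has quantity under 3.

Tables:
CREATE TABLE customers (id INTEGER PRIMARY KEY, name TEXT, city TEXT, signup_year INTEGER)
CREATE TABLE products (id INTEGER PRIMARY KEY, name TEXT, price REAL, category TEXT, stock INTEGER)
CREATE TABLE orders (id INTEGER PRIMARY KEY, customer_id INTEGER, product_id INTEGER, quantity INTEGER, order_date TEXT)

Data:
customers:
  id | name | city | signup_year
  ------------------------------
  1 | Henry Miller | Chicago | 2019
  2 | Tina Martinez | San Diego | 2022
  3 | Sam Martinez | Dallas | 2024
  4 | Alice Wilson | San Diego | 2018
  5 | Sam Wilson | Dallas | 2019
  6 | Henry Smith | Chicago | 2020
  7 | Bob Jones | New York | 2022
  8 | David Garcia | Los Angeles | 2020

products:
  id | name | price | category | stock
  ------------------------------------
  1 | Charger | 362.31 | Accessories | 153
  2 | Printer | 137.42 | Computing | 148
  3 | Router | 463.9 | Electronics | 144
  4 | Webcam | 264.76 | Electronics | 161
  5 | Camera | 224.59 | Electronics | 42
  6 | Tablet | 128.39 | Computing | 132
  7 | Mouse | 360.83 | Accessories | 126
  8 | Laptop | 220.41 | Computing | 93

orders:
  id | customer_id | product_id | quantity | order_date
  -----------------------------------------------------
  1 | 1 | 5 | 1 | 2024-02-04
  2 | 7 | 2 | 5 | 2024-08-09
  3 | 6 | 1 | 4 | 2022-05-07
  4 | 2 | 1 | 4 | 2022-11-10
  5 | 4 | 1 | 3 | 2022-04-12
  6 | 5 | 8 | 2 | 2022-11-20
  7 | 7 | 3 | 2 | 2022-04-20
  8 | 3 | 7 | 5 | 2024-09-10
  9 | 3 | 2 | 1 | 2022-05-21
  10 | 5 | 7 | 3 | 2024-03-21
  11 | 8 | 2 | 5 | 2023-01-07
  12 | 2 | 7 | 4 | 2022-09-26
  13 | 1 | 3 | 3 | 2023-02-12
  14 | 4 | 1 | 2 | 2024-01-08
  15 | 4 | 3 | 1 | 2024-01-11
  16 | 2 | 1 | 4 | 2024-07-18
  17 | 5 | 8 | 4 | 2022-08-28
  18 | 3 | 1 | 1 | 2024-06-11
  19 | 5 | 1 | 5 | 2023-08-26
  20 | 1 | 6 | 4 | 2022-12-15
SELECT c.id, p.name AS customer, c.quantity FROM orders c JOIN customers p ON c.customer_id = p.id WHERE c.quantity < 3

Execution result:
id | customer | quantity
1 | Henry Miller | 1
6 | Sam Wilson | 2
7 | Bob Jones | 2
9 | Sam Martinez | 1
14 | Alice Wilson | 2
15 | Alice Wilson | 1
18 | Sam Martinez | 1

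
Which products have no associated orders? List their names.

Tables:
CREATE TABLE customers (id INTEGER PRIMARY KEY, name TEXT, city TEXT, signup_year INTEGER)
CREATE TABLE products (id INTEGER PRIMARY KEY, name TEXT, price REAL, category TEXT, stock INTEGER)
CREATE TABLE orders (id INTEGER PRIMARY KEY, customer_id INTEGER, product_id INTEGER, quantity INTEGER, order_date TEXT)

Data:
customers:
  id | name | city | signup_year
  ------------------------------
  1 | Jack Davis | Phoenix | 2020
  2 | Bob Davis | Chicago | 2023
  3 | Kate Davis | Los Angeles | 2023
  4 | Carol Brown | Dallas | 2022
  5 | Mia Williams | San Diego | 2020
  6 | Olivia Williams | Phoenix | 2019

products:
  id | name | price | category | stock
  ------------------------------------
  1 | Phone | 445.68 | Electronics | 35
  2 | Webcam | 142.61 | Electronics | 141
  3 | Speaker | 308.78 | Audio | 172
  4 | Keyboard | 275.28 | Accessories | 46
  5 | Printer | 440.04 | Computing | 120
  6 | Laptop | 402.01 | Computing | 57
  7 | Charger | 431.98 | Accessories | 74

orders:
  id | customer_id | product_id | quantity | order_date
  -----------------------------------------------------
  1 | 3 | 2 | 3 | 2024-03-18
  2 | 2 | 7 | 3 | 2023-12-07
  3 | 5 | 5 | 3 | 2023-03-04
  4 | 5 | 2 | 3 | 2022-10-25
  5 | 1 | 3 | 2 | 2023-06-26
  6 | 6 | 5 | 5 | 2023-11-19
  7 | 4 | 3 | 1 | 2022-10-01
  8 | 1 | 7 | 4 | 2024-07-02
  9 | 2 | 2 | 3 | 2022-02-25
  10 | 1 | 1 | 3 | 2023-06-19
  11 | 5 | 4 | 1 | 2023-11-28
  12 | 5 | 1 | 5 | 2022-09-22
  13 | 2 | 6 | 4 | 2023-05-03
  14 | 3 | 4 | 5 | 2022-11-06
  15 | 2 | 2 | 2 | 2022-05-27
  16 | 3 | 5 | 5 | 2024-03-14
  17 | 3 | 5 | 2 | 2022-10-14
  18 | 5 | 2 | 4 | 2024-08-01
SELECT p.name FROM products p LEFT JOIN orders c ON c.product_id = p.id WHERE c.id IS NULL

Execution result:
(no rows)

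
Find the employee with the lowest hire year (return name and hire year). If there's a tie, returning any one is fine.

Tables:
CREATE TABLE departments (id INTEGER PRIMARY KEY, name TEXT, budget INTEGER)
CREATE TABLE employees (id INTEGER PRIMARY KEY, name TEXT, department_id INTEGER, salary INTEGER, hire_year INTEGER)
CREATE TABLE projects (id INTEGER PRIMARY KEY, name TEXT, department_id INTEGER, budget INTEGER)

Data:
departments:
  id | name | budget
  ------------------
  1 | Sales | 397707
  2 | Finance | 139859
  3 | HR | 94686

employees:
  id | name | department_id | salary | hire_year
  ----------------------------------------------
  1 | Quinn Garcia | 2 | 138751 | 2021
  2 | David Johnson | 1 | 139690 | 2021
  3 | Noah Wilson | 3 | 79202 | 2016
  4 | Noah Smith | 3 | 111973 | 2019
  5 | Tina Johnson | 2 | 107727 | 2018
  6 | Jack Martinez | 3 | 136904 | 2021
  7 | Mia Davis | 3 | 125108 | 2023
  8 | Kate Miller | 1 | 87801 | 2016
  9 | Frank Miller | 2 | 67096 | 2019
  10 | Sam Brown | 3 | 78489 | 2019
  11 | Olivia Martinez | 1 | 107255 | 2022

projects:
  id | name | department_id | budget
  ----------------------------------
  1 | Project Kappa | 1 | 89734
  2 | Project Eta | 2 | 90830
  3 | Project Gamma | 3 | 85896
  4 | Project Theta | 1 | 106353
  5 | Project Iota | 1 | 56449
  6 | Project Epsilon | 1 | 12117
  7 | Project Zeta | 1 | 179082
SELECT name, hire_year FROM employees ORDER BY hire_year ASC LIMIT 1

Execution result:
name | hire_year
Noah Wilson | 2016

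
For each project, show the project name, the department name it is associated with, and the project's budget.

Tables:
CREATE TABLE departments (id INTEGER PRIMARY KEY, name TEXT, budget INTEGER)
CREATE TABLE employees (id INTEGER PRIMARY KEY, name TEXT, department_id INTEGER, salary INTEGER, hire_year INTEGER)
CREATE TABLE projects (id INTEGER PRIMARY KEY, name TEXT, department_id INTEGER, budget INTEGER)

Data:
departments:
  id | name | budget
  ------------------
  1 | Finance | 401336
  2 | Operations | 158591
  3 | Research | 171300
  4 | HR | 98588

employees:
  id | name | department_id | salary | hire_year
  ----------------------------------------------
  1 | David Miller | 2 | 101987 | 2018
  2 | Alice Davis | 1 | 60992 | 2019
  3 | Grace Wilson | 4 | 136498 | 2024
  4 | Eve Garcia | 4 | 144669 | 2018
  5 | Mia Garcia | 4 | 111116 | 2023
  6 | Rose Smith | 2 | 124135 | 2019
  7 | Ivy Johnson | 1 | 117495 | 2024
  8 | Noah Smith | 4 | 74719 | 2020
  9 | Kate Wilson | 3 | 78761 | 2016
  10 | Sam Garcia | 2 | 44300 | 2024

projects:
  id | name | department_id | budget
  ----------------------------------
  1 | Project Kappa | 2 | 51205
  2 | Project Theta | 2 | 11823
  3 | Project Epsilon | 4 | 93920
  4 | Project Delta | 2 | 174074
SELECT c.name, p.name AS department, c.budget FROM projects c JOIN departments p ON c.department_id = p.id

Execution result:
name | department | budget
Project Kappa | Operations | 51205
Project Theta | Operations | 11823
Project Epsilon | HR | 93920
Project Delta | Operations | 174074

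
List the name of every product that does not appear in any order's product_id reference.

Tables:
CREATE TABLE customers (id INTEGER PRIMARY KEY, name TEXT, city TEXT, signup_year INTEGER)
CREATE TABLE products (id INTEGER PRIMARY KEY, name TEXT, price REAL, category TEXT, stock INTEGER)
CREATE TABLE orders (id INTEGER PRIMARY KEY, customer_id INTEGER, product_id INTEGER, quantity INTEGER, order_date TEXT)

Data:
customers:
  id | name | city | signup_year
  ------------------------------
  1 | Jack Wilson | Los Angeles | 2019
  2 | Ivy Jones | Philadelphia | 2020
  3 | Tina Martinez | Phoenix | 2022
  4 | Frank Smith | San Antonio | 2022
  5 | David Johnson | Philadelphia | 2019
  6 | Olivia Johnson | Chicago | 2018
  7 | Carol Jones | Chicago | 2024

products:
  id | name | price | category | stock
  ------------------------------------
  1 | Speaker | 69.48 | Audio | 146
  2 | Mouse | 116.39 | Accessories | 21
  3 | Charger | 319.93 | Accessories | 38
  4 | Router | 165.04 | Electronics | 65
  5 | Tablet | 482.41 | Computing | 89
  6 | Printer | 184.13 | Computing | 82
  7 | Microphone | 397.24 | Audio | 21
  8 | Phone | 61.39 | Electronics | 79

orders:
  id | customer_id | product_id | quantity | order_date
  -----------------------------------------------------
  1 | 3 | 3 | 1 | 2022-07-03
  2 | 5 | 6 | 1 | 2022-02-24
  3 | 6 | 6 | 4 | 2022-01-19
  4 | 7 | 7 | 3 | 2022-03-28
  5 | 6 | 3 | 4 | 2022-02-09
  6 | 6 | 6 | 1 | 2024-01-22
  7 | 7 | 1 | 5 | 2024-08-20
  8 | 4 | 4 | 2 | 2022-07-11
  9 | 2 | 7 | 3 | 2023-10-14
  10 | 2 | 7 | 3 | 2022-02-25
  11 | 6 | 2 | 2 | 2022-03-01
SELECT p.name FROM products p LEFT JOIN orders c ON c.product_id = p.id WHERE c.id IS NULL

Execution result:
name
Tablet
Phone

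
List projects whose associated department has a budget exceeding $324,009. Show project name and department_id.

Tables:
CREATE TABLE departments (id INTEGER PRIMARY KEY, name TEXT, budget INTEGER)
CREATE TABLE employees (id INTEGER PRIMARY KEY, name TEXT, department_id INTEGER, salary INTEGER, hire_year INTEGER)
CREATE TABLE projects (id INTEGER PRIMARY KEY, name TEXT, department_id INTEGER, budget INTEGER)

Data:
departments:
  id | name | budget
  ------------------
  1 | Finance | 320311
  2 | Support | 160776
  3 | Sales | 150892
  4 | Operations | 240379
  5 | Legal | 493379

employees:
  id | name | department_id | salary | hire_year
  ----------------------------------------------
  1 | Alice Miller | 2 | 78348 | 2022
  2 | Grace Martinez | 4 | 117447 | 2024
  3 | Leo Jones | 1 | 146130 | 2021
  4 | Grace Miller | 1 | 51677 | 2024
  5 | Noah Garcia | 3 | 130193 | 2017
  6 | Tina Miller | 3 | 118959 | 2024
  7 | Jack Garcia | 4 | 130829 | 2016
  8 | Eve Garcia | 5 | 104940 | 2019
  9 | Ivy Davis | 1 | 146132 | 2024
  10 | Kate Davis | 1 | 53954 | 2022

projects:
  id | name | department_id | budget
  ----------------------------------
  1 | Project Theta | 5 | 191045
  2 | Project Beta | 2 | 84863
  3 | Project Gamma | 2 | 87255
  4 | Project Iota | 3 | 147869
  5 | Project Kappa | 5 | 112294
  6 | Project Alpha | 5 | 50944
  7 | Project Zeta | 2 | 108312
SELECT name, department_id FROM projects WHERE department_id IN (SELECT id FROM departments WHERE budget > 324009)

Execution result:
name | department_id
Project Theta | 5
Project Kappa | 5
Project Alpha | 5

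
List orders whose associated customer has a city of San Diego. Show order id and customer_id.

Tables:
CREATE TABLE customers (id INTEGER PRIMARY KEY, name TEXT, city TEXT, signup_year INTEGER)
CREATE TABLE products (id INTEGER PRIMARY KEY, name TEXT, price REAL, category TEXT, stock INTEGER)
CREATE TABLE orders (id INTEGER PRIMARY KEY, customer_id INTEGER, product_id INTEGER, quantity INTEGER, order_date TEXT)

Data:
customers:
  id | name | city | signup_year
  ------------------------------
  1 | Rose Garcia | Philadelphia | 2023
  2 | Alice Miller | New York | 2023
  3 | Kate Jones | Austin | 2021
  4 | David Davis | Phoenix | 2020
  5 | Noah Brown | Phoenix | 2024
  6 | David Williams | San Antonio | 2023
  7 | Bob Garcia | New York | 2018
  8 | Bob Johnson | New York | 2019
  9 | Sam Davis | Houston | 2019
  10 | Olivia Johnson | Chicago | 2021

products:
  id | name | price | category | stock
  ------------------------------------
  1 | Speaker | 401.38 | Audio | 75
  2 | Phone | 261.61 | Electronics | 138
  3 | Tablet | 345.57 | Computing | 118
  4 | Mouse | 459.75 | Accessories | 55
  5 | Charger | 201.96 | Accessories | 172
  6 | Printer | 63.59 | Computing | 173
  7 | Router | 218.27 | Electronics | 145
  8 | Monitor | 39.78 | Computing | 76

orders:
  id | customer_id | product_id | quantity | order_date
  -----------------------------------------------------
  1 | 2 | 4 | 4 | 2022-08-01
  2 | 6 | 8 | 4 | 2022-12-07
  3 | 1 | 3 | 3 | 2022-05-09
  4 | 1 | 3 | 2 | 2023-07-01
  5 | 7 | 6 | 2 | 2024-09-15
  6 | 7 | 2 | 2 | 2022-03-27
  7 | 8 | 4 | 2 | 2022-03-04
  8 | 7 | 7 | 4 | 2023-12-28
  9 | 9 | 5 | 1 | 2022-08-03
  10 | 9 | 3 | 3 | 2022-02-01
SELECT id, customer_id FROM orders WHERE customer_id IN (SELECT id FROM customers WHERE city = 'San Diego')

Execution result:
(no rows)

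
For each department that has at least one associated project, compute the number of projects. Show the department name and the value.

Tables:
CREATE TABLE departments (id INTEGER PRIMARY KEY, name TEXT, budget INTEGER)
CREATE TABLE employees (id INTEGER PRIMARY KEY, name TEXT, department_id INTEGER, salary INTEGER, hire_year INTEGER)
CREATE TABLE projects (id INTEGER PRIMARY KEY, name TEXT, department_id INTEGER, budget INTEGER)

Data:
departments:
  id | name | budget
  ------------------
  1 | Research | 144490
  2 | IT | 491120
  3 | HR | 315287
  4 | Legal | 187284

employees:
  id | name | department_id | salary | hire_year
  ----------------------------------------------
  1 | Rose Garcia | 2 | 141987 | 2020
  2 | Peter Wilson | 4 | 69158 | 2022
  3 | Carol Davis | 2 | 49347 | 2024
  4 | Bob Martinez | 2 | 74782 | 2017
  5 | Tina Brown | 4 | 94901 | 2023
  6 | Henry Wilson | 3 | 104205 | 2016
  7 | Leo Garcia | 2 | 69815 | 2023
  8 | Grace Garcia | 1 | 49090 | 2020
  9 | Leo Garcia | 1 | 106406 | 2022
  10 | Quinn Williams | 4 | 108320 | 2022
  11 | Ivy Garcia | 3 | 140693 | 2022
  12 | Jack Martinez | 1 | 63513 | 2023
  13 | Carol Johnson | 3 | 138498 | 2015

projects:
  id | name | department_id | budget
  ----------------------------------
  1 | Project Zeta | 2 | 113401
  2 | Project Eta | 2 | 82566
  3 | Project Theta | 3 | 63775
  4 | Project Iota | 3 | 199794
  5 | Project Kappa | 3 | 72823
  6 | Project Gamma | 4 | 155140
SELECT p.name, COUNT(*) AS n FROM projects c JOIN departments p ON c.department_id = p.id GROUP BY p.id, p.name

Execution result:
name | n
IT | 2
HR | 3
Legal | 1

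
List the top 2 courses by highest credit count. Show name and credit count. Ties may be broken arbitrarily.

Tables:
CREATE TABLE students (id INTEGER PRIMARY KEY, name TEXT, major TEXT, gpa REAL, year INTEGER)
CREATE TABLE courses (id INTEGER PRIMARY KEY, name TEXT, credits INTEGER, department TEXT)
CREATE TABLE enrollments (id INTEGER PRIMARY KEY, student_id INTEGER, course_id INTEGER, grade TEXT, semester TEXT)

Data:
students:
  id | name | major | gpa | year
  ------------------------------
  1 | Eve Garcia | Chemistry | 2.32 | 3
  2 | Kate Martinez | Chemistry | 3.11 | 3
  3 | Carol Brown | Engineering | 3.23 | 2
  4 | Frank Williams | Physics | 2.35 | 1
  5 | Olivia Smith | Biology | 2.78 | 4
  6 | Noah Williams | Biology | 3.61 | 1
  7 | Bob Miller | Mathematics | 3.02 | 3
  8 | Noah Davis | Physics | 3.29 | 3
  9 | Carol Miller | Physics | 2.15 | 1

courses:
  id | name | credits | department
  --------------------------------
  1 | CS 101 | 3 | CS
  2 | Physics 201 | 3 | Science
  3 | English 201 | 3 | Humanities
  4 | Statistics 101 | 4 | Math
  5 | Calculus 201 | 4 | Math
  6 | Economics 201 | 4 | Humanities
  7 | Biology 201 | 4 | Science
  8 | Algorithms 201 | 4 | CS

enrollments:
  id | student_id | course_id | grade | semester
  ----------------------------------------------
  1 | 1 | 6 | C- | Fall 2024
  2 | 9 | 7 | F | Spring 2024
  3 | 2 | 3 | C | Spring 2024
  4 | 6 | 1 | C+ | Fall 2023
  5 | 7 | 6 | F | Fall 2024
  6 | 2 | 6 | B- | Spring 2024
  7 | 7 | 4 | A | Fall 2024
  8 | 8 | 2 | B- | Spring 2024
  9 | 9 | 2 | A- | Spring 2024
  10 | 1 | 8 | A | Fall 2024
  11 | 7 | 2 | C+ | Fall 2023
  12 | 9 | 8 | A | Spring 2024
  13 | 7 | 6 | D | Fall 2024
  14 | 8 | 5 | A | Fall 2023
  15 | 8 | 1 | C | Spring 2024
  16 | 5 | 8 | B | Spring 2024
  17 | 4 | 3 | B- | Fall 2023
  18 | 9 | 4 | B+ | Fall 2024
SELECT name, credits FROM courses ORDER BY credits DESC LIMIT 2

Execution result:
name | credits
Statistics 101 | 4
Calculus 201 | 4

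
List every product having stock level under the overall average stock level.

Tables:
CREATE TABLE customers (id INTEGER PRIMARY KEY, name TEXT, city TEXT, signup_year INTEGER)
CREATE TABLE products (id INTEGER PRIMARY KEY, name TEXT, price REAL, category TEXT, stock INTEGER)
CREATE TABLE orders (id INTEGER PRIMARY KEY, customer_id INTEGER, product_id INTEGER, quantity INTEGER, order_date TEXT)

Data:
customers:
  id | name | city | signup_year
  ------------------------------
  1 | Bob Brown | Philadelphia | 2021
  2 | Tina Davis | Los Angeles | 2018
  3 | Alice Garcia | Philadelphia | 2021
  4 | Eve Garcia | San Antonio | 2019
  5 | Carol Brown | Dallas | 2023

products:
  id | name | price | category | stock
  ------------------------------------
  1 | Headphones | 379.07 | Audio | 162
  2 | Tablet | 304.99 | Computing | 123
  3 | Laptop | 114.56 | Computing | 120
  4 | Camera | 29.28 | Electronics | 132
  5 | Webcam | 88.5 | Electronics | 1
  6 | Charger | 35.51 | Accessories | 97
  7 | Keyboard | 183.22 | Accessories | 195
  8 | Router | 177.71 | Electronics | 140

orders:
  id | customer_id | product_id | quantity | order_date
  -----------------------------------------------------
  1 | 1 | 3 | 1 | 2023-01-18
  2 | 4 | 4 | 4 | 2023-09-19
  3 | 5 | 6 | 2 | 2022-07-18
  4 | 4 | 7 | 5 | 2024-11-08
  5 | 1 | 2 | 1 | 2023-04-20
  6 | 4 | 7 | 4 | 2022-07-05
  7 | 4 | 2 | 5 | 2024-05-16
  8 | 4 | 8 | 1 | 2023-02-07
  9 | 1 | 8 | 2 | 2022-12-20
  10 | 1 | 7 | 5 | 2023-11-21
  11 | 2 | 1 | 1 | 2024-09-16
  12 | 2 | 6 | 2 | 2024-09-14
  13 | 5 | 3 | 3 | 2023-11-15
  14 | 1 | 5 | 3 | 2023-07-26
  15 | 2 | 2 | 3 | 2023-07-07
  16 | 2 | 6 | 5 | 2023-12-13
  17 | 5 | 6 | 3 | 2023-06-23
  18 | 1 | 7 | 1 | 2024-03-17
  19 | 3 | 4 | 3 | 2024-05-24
SELECT name, stock FROM products WHERE stock < (SELECT AVG(stock) FROM products)

Execution result:
name | stock
Laptop | 120
Webcam | 1
Charger | 97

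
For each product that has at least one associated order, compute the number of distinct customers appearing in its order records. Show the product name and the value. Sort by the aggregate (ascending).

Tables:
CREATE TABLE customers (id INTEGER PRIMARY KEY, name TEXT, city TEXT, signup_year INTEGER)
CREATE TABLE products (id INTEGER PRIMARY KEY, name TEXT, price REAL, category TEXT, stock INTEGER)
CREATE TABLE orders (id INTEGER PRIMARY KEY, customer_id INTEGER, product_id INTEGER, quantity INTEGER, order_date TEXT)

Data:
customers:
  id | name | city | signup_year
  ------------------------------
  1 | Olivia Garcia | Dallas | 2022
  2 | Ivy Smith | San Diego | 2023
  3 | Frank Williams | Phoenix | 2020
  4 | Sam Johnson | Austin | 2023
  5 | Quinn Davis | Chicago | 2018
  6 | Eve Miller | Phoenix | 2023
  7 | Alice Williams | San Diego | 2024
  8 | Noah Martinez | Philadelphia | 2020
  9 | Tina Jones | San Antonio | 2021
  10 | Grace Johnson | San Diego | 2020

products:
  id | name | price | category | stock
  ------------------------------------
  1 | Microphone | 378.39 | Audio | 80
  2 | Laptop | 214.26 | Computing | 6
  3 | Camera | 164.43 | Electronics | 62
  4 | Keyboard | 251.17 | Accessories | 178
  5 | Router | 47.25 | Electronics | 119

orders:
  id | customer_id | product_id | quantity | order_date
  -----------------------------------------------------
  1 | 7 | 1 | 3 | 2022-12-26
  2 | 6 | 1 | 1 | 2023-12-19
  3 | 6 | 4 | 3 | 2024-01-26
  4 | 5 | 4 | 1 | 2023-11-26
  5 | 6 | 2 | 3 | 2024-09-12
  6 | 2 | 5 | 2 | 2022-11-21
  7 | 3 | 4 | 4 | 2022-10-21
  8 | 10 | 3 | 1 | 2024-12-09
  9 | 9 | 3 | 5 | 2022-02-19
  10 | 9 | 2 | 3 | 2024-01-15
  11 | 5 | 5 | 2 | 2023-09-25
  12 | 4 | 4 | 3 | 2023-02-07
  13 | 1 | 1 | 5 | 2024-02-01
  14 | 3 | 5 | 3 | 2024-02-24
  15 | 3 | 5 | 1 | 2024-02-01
SELECT p.name, COUNT(DISTINCT c.customer_id) AS distinct_customer_count FROM orders c JOIN products p ON c.product_id = p.id GROUP BY p.id, p.name ORDER BY distinct_customer_count ASC

Execution result:
name | distinct_customer_count
Laptop | 2
Camera | 2
Microphone | 3
Router | 3
Keyboard | 4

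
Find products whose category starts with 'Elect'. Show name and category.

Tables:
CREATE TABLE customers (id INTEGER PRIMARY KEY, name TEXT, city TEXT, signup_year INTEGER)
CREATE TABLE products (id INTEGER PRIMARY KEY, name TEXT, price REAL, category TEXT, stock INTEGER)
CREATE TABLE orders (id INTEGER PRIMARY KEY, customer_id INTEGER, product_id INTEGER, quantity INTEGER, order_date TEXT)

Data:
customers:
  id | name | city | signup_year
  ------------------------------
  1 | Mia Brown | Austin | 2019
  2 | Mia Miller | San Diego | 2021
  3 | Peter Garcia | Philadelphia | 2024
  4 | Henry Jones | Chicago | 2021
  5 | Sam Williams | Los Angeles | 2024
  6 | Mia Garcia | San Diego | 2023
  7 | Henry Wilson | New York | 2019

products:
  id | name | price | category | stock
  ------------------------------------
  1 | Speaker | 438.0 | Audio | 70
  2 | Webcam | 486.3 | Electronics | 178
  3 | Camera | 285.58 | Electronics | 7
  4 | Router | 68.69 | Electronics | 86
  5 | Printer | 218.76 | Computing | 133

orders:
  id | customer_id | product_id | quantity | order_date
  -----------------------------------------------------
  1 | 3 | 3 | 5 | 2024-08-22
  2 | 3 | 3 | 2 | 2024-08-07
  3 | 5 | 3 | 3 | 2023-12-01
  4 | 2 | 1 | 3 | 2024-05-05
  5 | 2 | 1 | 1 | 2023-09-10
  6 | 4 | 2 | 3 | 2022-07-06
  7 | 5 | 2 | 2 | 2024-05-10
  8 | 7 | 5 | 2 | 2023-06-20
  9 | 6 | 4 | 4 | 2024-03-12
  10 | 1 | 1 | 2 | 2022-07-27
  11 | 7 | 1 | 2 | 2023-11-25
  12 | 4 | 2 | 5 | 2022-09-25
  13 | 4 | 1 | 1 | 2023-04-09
SELECT name, category FROM products WHERE category LIKE 'Elect%'

Execution result:
name | category
Webcam | Electronics
Camera | Electronics
Router | Electronics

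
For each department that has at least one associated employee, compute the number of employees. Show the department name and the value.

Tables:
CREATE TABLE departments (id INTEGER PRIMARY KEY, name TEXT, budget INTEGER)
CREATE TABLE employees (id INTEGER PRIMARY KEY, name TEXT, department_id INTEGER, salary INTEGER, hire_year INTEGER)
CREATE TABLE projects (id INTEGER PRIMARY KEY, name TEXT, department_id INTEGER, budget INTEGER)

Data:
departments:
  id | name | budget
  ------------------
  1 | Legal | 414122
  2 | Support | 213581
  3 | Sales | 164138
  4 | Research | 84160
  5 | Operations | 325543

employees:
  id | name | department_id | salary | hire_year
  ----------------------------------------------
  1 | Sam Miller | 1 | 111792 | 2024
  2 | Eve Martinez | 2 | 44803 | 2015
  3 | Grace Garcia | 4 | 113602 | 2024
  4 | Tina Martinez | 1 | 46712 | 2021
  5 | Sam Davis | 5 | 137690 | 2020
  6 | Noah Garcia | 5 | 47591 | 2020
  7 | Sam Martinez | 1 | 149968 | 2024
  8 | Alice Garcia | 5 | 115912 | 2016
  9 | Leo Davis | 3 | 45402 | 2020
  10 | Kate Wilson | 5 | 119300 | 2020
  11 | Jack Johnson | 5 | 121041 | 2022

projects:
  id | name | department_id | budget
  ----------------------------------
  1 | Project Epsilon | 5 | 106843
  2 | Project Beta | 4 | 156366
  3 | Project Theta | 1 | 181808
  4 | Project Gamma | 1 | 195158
SELECT p.name, COUNT(*) AS n FROM employees c JOIN departments p ON c.department_id = p.id GROUP BY p.id, p.name

Execution result:
name | n
Legal | 3
Support | 1
Sales | 1
Research | 1
Operations | 5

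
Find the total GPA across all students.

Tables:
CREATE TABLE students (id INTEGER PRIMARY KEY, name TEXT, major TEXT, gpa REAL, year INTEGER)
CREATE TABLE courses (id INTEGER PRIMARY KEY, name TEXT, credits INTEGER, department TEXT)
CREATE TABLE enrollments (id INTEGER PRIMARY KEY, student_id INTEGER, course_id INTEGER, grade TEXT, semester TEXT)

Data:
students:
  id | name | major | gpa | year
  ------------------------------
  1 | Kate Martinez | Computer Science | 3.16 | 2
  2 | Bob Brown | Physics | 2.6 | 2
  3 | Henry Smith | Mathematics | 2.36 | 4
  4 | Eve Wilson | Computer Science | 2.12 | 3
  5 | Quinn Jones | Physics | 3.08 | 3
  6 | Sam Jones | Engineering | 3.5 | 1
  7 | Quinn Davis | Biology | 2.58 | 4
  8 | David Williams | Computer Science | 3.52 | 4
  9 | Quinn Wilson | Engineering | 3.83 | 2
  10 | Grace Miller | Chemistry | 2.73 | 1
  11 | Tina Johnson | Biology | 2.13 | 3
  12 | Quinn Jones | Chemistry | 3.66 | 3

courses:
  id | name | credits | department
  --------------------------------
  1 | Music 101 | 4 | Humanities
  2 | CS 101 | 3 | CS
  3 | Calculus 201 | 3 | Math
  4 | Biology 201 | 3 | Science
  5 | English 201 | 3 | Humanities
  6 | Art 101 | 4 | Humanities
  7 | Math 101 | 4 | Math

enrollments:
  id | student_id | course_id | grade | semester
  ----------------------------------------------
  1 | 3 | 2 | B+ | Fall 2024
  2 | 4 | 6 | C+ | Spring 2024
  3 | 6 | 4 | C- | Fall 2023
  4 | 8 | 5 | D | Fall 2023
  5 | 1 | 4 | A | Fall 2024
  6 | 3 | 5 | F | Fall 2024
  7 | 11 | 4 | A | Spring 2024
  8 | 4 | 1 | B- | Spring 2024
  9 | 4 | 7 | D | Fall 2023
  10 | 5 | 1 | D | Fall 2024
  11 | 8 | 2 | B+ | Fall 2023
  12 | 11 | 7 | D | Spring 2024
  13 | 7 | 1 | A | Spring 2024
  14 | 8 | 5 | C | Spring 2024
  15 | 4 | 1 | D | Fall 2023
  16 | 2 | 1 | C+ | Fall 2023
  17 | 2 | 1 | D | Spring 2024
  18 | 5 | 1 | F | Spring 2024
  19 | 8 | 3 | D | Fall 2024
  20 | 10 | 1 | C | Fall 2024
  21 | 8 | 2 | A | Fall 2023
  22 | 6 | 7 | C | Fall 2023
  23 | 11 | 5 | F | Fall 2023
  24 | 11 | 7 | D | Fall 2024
SELECT SUM(gpa) FROM students

Execution result:
35.27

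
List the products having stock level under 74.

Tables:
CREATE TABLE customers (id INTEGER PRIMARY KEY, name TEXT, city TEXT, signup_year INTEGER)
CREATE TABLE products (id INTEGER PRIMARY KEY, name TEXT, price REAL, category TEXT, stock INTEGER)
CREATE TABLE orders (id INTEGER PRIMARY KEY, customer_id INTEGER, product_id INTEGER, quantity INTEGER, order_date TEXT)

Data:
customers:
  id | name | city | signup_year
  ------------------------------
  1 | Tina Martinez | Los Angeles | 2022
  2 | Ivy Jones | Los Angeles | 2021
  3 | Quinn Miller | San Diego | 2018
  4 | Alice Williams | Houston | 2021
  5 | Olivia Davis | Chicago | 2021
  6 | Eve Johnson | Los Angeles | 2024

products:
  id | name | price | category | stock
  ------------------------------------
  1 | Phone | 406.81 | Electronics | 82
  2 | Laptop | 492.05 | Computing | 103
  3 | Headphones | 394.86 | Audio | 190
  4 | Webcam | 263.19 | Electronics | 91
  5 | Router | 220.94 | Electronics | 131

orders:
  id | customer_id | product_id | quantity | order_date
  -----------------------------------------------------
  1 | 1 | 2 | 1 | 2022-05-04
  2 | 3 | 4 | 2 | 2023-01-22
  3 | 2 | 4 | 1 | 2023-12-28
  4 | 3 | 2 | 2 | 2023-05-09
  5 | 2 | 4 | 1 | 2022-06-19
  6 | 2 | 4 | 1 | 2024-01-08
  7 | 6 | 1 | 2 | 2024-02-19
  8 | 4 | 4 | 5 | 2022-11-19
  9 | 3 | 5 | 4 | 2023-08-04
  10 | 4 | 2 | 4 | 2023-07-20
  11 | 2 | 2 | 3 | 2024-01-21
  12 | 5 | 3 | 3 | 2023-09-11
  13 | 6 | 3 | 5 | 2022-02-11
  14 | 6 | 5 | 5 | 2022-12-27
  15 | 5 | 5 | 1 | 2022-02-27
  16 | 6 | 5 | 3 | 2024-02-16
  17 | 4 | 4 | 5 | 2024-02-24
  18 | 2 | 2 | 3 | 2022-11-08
SELECT name, stock FROM products WHERE stock < 74

Execution result:
(no rows)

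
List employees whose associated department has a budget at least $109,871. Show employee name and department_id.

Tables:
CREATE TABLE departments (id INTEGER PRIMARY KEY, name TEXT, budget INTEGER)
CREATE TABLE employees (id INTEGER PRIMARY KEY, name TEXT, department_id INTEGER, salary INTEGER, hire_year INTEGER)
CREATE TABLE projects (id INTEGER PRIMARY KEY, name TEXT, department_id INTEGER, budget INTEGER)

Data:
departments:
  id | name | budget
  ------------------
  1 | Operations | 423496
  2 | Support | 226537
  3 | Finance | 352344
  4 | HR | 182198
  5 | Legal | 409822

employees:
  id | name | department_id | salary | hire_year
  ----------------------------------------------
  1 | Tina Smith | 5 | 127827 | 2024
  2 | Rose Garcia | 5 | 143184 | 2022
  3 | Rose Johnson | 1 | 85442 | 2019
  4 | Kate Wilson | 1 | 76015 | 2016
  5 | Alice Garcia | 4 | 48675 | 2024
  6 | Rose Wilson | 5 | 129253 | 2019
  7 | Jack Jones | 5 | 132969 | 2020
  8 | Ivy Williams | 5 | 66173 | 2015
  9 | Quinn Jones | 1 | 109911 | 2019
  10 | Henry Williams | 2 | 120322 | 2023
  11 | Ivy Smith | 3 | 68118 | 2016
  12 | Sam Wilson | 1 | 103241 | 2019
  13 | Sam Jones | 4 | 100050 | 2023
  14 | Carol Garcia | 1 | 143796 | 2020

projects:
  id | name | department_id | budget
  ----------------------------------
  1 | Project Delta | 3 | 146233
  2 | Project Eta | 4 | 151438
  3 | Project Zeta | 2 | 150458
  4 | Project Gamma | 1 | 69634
SELECT name, department_id FROM employees WHERE department_id IN (SELECT id FROM departments WHERE budget >= 109871)

Execution result:
name | department_id
Tina Smith | 5
Rose Garcia | 5
Rose Johnson | 1
Kate Wilson | 1
Alice Garcia | 4
Rose Wilson | 5
Jack Jones | 5
Ivy Williams | 5
Quinn Jones | 1
Henry Williams | 2
Ivy Smith | 3
Sam Wilson | 1
Sam Jones | 4
Carol Garcia | 1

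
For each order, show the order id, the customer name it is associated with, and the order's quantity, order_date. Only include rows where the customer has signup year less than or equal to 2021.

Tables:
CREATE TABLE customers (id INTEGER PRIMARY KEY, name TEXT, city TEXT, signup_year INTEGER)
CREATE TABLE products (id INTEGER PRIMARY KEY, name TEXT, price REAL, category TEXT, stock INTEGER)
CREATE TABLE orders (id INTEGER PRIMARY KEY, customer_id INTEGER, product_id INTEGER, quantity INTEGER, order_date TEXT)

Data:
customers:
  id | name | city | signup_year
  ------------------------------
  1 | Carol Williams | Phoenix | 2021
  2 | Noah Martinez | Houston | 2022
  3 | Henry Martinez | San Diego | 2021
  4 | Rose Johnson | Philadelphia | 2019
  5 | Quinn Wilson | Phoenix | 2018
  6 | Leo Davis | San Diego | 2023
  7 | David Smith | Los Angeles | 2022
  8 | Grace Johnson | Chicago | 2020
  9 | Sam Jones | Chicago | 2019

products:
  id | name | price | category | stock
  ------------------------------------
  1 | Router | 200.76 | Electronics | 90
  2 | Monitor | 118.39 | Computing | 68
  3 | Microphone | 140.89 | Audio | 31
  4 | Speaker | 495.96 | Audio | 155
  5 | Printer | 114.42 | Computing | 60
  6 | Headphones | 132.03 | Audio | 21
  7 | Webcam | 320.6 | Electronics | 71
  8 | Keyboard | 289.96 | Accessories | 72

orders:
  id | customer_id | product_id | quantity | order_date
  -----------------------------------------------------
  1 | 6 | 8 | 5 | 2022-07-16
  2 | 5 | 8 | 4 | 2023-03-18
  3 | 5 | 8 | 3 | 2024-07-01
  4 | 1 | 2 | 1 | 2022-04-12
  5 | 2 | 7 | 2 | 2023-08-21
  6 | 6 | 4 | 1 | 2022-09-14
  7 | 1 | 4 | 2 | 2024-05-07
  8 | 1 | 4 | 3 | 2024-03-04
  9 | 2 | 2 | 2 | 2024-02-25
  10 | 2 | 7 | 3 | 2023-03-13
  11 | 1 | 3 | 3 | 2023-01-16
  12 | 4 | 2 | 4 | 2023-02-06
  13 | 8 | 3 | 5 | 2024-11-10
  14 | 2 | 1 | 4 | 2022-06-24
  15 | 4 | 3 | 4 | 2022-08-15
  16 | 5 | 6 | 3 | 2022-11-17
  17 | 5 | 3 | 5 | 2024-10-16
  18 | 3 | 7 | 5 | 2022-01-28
SELECT c.id, p.name AS customer, c.quantity, c.order_date FROM orders c JOIN customers p ON c.customer_id = p.id WHERE p.signup_year <= 2021

Execution result:
id | customer | quantity | order_date
2 | Quinn Wilson | 4 | 2023-03-18
3 | Quinn Wilson | 3 | 2024-07-01
4 | Carol Williams | 1 | 2022-04-12
7 | Carol Williams | 2 | 2024-05-07
8 | Carol Williams | 3 | 2024-03-04
11 | Carol Williams | 3 | 2023-01-16
12 | Rose Johnson | 4 | 2023-02-06
13 | Grace Johnson | 5 | 2024-11-10
15 | Rose Johnson | 4 | 2022-08-15
16 | Quinn Wilson | 3 | 2022-11-17
17 | Quinn Wilson | 5 | 2024-10-16
18 | Henry Martinez | 5 | 2022-01-28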